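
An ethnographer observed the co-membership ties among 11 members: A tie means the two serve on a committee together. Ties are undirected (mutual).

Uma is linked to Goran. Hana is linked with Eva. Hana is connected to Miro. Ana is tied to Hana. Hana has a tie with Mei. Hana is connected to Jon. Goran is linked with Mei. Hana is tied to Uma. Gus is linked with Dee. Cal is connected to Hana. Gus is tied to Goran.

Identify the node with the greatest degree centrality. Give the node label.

Hana

Degrees — Ana:1, Cal:1, Dee:1, Eva:1, Goran:3, Gus:2, Hana:7, Jon:1, Mei:2, Miro:1, Uma:2.
The maximum is 7, attained only by Hana.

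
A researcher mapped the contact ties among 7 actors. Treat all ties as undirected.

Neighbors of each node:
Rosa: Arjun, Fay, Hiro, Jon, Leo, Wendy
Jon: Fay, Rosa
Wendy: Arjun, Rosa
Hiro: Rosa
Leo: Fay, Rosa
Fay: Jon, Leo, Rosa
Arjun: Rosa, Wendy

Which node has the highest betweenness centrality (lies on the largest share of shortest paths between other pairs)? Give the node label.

Rosa

Unnormalized betweenness of each node: Arjun:0, Fay:1/2, Hiro:0, Jon:0, Leo:0, Rosa:23/2, Wendy:0.
Rosa has the largest value, 23/2, making it the main broker — the node through which the most shortest paths run.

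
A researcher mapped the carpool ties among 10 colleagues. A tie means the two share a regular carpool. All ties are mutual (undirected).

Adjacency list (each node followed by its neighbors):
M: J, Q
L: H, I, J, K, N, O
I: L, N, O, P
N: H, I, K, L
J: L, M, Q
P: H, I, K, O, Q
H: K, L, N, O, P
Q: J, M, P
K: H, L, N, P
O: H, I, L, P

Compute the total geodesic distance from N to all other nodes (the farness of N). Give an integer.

Distances from N: H:1, I:1, J:2, K:1, L:1, M:3, O:2, P:2, Q:3.
Sum = 1 + 1 + 2 + 1 + 1 + 3 + 2 + 2 + 3 = 16.

16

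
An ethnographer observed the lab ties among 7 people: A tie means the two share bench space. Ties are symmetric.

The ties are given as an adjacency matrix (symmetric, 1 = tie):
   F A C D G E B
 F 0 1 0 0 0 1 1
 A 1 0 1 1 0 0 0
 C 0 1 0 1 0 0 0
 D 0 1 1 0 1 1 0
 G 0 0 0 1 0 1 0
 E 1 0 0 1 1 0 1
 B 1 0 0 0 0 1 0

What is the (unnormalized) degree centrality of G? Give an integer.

2

G is directly tied to D and E. That is 2 neighbors, so the degree of G is 2.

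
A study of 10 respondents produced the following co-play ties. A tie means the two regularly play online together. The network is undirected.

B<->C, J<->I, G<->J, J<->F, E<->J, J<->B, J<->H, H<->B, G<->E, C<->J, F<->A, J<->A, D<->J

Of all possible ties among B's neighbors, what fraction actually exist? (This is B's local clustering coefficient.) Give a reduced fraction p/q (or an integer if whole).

B's neighbors: C, H, and J (k = 3).
Possible neighbor pairs: C(3,2) = 3. Edges among them: C–J, H–J → e = 2.
Clustering(B) = 2/3.

2/3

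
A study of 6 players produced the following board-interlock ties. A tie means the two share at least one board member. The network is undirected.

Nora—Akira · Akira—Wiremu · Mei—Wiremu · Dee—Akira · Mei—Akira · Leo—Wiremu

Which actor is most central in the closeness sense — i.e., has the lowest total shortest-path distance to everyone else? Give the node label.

Farness (sum of distances to all others) for each node — Akira:6, Dee:10, Leo:11, Mei:8, Nora:10, Wiremu:7.
The smallest farness is 6, for Akira, so Akira has the highest closeness.

Akira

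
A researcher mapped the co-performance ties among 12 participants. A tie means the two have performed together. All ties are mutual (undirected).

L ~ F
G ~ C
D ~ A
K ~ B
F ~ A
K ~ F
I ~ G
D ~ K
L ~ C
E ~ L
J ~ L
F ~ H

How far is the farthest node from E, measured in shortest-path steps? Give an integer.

4

Distances from E: A:3, B:4, C:2, D:4, F:2, G:3, H:3, I:4, J:2, K:3, L:1.
The largest is 4 (to I, B, and D), so the eccentricity of E is 4.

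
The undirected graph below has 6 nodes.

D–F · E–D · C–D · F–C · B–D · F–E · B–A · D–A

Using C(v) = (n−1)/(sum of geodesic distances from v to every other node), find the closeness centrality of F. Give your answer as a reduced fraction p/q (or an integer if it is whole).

5/7

Distances from F: A:2, B:2, C:1, D:1, E:1. Sum = 7.
n = 6, so closeness = 5/7.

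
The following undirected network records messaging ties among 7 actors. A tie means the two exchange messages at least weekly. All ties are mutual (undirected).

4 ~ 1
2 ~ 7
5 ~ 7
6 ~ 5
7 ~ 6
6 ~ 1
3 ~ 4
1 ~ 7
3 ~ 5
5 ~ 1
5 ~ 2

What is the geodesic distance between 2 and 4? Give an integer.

One shortest route is 2 – 5 – 1 – 4, which uses 3 edges, and at distance 2 from 2 we only reach {1, 3, 6}, which does not include 4. So d(2,4) = 3.

3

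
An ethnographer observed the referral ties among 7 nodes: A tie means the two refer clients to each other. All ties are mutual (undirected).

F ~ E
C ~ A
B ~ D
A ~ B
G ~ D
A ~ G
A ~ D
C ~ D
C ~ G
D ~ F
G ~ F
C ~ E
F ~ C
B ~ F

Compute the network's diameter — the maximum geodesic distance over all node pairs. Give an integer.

Eccentricity of each node (its greatest distance to any other): A:2, B:2, C:2, D:2, E:2, F:2, G:2.
The maximum eccentricity is 2, realized for instance by the pair A–F via A – G – F. So the diameter is 2.

2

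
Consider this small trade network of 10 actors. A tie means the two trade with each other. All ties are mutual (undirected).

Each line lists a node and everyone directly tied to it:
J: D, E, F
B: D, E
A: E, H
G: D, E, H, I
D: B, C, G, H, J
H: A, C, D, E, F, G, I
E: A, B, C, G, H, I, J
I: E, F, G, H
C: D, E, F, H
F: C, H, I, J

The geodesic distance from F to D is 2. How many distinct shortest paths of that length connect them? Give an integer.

3

The shortest distance is 2. The length-2 paths are: F–C–D; F–J–D; F–H–D.
That gives 3 distinct shortest paths.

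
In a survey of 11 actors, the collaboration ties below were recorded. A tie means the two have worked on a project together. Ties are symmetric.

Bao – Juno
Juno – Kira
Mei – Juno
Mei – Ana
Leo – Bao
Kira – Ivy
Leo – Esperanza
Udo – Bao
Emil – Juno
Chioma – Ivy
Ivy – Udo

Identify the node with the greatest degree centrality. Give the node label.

Degrees — Ana:1, Bao:3, Chioma:1, Emil:1, Esperanza:1, Ivy:3, Juno:4, Kira:2, Leo:2, Mei:2, Udo:2.
The maximum is 4, attained only by Juno.

Juno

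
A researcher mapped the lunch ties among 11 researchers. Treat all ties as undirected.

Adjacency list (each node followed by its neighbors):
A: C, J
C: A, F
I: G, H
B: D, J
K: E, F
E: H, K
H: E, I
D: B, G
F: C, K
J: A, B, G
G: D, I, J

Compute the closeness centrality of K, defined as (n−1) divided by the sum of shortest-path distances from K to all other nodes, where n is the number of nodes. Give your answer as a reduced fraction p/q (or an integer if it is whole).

1/3

Distances from K: A:3, B:5, C:2, D:5, E:1, F:1, G:4, H:2, I:3, J:4. Sum = 30.
n = 11, so closeness = 10/30 = 1/3.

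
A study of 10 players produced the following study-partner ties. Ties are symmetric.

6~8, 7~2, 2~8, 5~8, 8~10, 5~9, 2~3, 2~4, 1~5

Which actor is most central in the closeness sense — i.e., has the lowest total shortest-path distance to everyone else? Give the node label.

Farness (sum of distances to all others) for each node — 1:26, 2:16, 3:24, 4:24, 5:18, 6:22, 7:24, 8:14, 9:26, 10:22.
The smallest farness is 14, for 8, so 8 has the highest closeness.

8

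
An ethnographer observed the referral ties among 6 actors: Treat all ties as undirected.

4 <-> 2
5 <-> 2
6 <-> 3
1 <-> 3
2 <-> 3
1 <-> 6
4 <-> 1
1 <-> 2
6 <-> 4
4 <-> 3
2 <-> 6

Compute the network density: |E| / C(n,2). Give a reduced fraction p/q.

There are 11 edges and 6 nodes, so the maximum possible is C(6,2) = 15.
Density = 11/15.

11/15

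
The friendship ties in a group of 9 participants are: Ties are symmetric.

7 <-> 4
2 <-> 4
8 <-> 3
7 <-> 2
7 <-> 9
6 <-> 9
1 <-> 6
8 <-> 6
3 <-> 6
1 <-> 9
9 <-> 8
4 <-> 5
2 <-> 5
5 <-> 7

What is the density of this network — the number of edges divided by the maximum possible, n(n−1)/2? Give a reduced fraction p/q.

7/18

There are 14 edges and 9 nodes, so the maximum possible is C(9,2) = 36.
Density = 14/36 = 7/18.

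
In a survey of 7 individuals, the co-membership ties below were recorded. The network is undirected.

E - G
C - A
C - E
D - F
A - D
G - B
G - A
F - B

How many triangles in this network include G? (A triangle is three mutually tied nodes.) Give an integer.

G's neighbors are A, B, and E, but none of them are tied to each other, so no triangle contains G.

0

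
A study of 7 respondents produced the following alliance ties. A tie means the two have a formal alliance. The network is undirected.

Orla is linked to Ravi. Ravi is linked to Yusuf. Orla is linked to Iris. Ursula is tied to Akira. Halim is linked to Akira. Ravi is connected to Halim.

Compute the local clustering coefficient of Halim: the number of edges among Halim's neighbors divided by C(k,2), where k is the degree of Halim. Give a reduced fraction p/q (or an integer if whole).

0

Halim's neighbors: Akira and Ravi (k = 2).
Possible neighbor pairs: C(2,2) = 1. Edges among them: none → e = 0.
Clustering(Halim) = 0/1.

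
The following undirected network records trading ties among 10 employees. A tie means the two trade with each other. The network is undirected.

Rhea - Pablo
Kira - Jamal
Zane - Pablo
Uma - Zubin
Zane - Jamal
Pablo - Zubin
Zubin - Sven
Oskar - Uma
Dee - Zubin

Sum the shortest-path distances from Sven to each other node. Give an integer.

25

Distances from Sven: Dee:2, Jamal:4, Kira:5, Oskar:3, Pablo:2, Rhea:3, Uma:2, Zane:3, Zubin:1.
Sum = 2 + 4 + 5 + 3 + 2 + 3 + 2 + 3 + 1 = 25.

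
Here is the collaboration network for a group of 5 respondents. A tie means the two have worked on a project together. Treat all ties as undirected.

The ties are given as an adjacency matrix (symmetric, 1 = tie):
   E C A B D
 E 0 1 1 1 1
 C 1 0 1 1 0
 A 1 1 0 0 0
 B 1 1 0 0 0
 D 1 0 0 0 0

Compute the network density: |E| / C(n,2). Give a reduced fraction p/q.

There are 6 edges and 5 nodes, so the maximum possible is C(5,2) = 10.
Density = 6/10 = 3/5.

3/5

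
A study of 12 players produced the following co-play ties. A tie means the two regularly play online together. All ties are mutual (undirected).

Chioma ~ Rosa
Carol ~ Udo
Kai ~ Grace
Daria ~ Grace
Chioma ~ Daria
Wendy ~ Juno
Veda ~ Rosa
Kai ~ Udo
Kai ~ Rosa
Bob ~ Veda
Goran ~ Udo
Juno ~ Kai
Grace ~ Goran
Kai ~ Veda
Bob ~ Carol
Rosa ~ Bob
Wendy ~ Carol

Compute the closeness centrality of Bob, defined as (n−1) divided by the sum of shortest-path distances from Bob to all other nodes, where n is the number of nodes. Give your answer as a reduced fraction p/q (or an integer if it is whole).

Distances from Bob: Carol:1, Chioma:2, Daria:3, Goran:3, Grace:3, Juno:3, Kai:2, Rosa:1, Udo:2, Veda:1, Wendy:2. Sum = 23.
n = 12, so closeness = 11/23.

11/23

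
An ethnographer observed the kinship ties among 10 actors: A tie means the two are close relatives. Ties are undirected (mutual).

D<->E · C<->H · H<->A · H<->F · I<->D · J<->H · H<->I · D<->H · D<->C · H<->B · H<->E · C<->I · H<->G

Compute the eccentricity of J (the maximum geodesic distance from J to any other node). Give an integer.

2

Distances from J: A:2, B:2, C:2, D:2, E:2, F:2, G:2, H:1, I:2.
The largest is 2 (to F, C, B, I, G, D, A, and E), so the eccentricity of J is 2.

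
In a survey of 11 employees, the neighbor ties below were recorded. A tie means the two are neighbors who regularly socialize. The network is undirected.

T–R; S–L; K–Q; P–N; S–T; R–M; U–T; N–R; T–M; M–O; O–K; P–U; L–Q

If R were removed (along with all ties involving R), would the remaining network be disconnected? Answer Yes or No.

Even without R, every remaining node can still reach every other (the residual graph is connected), so R is not a cut vertex.

No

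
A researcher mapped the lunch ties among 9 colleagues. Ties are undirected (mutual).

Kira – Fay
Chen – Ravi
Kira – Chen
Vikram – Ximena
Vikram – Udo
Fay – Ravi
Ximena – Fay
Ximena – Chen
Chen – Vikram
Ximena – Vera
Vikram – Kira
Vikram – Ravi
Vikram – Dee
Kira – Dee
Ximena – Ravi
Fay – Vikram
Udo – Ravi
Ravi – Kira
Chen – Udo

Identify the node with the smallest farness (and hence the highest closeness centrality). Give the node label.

Vikram

Farness (sum of distances to all others) for each node — Chen:11, Dee:15, Fay:12, Kira:12, Ravi:10, Udo:14, Vera:18, Vikram:9, Ximena:11.
The smallest farness is 9, for Vikram, so Vikram has the highest closeness.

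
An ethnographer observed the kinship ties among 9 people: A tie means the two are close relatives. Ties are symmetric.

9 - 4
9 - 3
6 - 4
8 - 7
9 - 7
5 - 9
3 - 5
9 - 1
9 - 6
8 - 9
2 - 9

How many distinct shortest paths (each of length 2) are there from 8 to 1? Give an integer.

The shortest distance is 2, and the only length-2 path is 8–9–1. So there is exactly 1 shortest path.

1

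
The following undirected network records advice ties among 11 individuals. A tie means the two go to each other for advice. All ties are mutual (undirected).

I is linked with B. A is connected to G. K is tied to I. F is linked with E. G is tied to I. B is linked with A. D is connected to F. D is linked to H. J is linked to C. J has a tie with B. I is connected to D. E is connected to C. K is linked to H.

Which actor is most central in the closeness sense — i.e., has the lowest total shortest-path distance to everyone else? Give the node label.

Farness (sum of distances to all others) for each node — A:27, B:20, C:27, D:20, E:27, F:24, G:25, H:27, I:18, J:24, K:25.
The smallest farness is 18, for I, so I has the highest closeness.

I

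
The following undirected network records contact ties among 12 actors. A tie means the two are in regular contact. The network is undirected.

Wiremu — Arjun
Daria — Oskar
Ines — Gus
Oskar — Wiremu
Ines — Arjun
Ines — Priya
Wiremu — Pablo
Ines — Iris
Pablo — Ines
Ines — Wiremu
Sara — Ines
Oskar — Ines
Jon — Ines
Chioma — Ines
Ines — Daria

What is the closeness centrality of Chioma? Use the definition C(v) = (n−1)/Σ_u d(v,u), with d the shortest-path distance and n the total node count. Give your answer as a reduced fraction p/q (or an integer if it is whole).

11/21

Distances from Chioma: Arjun:2, Daria:2, Gus:2, Ines:1, Iris:2, Jon:2, Oskar:2, Pablo:2, Priya:2, Sara:2, Wiremu:2. Sum = 21.
n = 12, so closeness = 11/21.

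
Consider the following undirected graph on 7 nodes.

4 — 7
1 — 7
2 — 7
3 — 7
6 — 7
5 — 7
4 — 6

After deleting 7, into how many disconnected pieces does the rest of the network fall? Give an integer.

Without 7, the remaining ties split the others into: {2}; {4, 6}; {1}; {3}; {5}.
That's 5 separate components.

5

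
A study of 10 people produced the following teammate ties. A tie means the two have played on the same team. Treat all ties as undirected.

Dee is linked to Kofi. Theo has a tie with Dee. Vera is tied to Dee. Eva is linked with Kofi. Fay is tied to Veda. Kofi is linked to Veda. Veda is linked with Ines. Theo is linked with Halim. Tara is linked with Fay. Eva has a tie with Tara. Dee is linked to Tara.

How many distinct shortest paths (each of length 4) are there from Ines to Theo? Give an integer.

The shortest distance is 4, and the only length-4 path is Ines–Veda–Kofi–Dee–Theo. So there is exactly 1 shortest path.

1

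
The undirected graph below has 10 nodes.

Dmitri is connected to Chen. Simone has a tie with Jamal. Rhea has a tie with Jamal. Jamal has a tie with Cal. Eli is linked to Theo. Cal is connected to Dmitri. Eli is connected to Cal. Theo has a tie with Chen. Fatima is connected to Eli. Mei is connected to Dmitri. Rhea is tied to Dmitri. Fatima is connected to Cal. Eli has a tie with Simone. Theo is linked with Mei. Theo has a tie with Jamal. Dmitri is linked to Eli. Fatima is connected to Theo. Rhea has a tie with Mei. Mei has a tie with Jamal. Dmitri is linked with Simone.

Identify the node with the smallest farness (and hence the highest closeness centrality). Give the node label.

Farness (sum of distances to all others) for each node — Cal:14, Chen:16, Dmitri:12, Eli:13, Fatima:16, Jamal:13, Mei:14, Rhea:16, Simone:15, Theo:13.
The smallest farness is 12, for Dmitri, so Dmitri has the highest closeness.

Dmitri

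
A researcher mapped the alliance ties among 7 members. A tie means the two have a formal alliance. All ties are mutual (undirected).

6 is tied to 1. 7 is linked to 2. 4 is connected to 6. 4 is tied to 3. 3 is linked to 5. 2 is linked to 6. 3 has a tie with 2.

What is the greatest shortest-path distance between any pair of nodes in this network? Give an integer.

4

Eccentricity of each node (its greatest distance to any other): 1:4, 2:2, 3:3, 4:3, 5:4, 6:3, 7:3.
The maximum eccentricity is 4, realized for instance by the pair 1–5 via 1 – 6 – 4 – 3 – 5. So the diameter is 4.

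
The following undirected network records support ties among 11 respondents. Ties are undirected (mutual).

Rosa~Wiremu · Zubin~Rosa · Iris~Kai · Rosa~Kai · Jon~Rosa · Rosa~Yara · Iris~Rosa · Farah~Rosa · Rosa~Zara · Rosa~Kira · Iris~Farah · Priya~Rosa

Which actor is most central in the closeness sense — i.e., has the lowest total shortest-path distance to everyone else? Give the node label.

Rosa

Farness (sum of distances to all others) for each node — Farah:18, Iris:17, Jon:19, Kai:18, Kira:19, Priya:19, Rosa:10, Wiremu:19, Yara:19, Zara:19, Zubin:19.
The smallest farness is 10, for Rosa, so Rosa has the highest closeness.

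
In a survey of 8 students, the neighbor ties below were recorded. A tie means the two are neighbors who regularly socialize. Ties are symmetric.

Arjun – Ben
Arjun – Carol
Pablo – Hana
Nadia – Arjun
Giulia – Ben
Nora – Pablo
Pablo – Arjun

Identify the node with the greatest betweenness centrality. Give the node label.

Unnormalized betweenness of each node: Arjun:17, Ben:6, Carol:0, Giulia:0, Hana:0, Nadia:0, Nora:0, Pablo:11.
Arjun has the largest value, 17, making it the main broker — the node through which the most shortest paths run.

Arjun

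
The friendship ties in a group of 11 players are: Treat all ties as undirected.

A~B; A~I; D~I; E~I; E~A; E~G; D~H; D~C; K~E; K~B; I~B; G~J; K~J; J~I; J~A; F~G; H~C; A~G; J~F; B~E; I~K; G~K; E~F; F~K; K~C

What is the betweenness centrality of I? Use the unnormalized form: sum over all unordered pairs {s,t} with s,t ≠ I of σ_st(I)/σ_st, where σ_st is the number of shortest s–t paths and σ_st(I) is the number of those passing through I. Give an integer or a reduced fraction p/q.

577/60

Pairs whose geodesics pass through I — J–E: 1/5; J–B: 1/3; J–H: 1/2; J–D: 1; E–H: 1/2; E–D: 1; K–A: 1/5; K–D: 1/2; B–H: 1/2; B–D: 1; F–D: 3/4; G–D: 4/5; A–H: 1; A–D: 1 … (+1 more pairs).
All other pairs contribute 0.
Summing the contributions gives betweenness(I) = 577/60.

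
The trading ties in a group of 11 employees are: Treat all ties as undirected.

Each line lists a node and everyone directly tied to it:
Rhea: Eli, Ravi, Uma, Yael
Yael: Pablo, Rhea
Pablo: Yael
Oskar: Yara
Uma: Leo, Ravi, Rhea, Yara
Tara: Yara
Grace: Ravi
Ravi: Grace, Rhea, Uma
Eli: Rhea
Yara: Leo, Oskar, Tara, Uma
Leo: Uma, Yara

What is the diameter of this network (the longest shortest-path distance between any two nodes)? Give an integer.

5

Eccentricity of each node (its greatest distance to any other): Eli:4, Grace:4, Leo:4, Oskar:5, Pablo:5, Ravi:3, Rhea:3, Tara:5, Uma:3, Yael:4, Yara:4.
The maximum eccentricity is 5, realized for instance by the pair Pablo–Tara via Pablo – Yael – Rhea – Uma – Yara – Tara. So the diameter is 5.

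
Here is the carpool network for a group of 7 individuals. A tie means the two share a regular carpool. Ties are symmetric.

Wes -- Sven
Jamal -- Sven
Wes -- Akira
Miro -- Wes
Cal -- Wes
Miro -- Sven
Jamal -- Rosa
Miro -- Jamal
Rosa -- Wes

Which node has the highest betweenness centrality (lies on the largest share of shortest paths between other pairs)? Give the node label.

Wes

Unnormalized betweenness of each node: Akira:0, Cal:0, Jamal:1, Miro:1, Rosa:1, Sven:1, Wes:10.
Wes has the largest value, 10, making it the main broker — the node through which the most shortest paths run.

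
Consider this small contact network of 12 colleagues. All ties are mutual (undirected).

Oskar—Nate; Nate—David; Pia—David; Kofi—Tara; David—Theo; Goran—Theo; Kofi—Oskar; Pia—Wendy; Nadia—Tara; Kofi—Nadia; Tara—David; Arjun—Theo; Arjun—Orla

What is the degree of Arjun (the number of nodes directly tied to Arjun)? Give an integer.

2

Arjun is directly tied to Orla and Theo. That is 2 neighbors, so the degree of Arjun is 2.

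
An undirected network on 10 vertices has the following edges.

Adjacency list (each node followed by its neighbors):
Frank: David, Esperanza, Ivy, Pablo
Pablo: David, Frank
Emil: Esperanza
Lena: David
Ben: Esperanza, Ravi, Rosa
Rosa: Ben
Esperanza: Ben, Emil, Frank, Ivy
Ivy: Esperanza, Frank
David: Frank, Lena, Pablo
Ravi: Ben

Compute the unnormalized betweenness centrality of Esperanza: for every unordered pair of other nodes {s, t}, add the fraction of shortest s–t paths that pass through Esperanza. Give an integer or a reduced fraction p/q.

Pairs whose geodesics pass through Esperanza — Frank–Ravi: 1; Frank–Ben: 1; Frank–Rosa: 1; Frank–Emil: 1; David–Ravi: 1; David–Ben: 1; David–Rosa: 1; David–Emil: 1; Ivy–Ravi: 1; Ivy–Ben: 1; Ivy–Rosa: 1; Ivy–Emil: 1; Pablo–Ravi: 1; Pablo–Ben: 1 … (+9 more pairs).
All other pairs contribute 0.
Summing the contributions gives betweenness(Esperanza) = 23.

23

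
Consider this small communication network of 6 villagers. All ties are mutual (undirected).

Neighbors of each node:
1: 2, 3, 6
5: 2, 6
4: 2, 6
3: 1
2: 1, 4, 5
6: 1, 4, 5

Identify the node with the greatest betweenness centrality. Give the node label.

Unnormalized betweenness of each node: 1:13/3, 2:5/2, 3:0, 4:1/3, 5:1/3, 6:5/2.
1 has the largest value, 13/3, making it the main broker — the node through which the most shortest paths run.

1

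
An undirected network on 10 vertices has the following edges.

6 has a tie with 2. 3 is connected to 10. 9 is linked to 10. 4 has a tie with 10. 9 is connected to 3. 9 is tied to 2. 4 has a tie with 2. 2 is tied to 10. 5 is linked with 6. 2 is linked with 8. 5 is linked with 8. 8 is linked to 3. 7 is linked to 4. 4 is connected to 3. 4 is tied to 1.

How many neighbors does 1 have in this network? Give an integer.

1 is directly tied to 4. That is 1 neighbor, so the degree of 1 is 1.

1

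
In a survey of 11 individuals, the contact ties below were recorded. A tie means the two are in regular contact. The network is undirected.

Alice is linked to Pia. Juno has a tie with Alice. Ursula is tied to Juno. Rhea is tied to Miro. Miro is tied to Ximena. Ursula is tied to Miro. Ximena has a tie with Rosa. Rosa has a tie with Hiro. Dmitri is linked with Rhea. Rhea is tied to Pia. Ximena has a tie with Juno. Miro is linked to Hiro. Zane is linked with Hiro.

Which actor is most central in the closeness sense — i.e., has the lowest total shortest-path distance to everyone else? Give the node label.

Farness (sum of distances to all others) for each node — Alice:26, Dmitri:29, Hiro:22, Juno:23, Miro:17, Pia:25, Rhea:20, Rosa:25, Ursula:22, Ximena:20, Zane:31.
The smallest farness is 17, for Miro, so Miro has the highest closeness.

Miro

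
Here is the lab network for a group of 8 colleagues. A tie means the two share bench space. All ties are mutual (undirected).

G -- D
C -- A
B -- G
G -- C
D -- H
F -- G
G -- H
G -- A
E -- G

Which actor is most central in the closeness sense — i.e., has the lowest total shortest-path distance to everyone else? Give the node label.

G

Farness (sum of distances to all others) for each node — A:12, B:13, C:12, D:12, E:13, F:13, G:7, H:12.
The smallest farness is 7, for G, so G has the highest closeness.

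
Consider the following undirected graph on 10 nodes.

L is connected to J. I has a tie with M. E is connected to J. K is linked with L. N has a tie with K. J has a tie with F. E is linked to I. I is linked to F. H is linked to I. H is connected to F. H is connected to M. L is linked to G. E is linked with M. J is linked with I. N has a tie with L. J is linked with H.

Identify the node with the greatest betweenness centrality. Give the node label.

J

Unnormalized betweenness of each node: E:5/3, F:0, G:0, H:13/6, I:3, J:125/6, K:0, L:20, M:1/3, N:0.
J has the largest value, 125/6, making it the main broker — the node through which the most shortest paths run.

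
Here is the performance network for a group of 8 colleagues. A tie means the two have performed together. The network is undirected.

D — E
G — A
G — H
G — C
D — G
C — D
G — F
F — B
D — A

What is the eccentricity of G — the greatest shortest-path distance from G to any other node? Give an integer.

2

Distances from G: A:1, B:2, C:1, D:1, E:2, F:1, H:1.
The largest is 2 (to E and B), so the eccentricity of G is 2.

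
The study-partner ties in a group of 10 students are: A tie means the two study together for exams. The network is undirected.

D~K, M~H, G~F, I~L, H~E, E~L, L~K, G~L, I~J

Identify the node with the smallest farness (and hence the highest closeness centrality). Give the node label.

L

Farness (sum of distances to all others) for each node — D:29, E:19, F:29, G:21, H:25, I:21, J:29, K:21, L:15, M:33.
The smallest farness is 15, for L, so L has the highest closeness.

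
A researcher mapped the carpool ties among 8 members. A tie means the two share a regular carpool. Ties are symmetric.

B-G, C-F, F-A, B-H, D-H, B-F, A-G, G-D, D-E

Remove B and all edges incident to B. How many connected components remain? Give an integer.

1

B's neighbors (F, G, and H) remain reachable from one another through other ties, so the rest of the network stays in one piece.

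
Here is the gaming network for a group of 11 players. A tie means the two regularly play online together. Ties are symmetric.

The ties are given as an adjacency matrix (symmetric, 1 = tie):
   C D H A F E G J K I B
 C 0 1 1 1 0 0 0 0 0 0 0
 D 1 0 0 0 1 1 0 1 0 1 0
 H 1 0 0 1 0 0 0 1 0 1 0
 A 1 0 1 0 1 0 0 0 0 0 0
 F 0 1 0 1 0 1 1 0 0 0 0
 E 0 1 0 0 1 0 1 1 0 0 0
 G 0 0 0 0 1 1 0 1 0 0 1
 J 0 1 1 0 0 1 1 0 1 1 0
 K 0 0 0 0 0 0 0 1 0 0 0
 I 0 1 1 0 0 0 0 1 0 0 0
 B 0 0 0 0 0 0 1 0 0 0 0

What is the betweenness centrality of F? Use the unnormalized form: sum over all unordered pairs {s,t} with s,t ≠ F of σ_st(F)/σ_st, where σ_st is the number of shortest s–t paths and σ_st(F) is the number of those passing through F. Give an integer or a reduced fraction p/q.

Pairs whose geodesics pass through F — C–G: 2/5; C–B: 2/5; D–A: 1/2; D–G: 1/3; D–B: 1/3; A–E: 1; A–G: 1; A–B: 1.
All other pairs contribute 0.
Summing the contributions gives betweenness(F) = 149/30.

149/30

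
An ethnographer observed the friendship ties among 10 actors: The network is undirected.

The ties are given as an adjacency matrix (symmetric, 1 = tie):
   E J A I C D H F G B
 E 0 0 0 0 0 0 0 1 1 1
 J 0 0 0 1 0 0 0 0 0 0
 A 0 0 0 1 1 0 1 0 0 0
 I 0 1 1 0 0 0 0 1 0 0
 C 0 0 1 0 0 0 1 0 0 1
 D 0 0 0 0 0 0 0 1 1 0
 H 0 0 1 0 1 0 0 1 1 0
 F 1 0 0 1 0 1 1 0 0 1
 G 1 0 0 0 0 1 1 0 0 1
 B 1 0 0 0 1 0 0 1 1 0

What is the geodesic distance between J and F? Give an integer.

2

One shortest route is J – I – F, which uses 2 edges, and J and F are not directly tied, so nothing shorter exists. So d(J,F) = 2.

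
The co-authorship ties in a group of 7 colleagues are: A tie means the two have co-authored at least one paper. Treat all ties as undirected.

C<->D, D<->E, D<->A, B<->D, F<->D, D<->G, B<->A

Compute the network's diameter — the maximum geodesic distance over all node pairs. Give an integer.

Eccentricity of each node (its greatest distance to any other): A:2, B:2, C:2, D:1, E:2, F:2, G:2.
The maximum eccentricity is 2, realized for instance by the pair G–E via G – D – E. So the diameter is 2.

2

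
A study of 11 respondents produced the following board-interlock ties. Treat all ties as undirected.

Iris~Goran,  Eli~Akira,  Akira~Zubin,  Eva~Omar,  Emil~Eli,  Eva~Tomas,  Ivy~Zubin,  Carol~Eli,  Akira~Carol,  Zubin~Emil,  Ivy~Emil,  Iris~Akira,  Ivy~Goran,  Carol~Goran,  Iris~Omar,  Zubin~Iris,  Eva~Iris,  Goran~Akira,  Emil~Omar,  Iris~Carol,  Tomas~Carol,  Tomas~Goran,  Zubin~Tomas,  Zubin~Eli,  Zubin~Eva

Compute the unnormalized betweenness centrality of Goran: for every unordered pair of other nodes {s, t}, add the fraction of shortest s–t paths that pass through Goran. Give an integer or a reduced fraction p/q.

Pairs whose geodesics pass through Goran — Ivy–Iris: 1/2; Ivy–Carol: 1; Ivy–Akira: 1/2; Ivy–Tomas: 1/2; Iris–Tomas: 1/4; Akira–Tomas: 1/3.
All other pairs contribute 0.
Summing the contributions gives betweenness(Goran) = 37/12.

37/12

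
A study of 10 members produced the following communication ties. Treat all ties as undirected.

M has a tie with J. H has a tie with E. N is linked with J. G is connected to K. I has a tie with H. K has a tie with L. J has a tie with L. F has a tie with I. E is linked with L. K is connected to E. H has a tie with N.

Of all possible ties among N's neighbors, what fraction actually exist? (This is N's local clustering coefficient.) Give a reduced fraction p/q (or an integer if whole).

N's neighbors: H and J (k = 2).
Possible neighbor pairs: C(2,2) = 1. Edges among them: none → e = 0.
Clustering(N) = 0/1.

0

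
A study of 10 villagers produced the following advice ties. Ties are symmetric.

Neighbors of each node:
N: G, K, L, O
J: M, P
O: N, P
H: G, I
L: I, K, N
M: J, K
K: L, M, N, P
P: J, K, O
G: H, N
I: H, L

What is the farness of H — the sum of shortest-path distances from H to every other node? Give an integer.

Distances from H: G:1, I:1, J:5, K:3, L:2, M:4, N:2, O:3, P:4.
Sum = 1 + 1 + 5 + 3 + 2 + 4 + 2 + 3 + 4 = 25.

25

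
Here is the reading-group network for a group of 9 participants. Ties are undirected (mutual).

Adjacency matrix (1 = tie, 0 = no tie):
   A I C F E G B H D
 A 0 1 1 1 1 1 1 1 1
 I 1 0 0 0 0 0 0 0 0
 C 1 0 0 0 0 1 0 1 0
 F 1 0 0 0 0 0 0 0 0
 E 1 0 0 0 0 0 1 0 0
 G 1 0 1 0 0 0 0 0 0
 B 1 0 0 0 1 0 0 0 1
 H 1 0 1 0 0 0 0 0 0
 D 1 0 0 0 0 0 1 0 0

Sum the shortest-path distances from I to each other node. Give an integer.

Distances from I: A:1, B:2, C:2, D:2, E:2, F:2, G:2, H:2.
Sum = 1 + 2 + 2 + 2 + 2 + 2 + 2 + 2 = 15.

15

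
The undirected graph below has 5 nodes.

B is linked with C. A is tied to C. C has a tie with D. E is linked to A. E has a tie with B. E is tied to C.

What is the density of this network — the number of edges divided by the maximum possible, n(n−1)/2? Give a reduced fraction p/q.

There are 6 edges and 5 nodes, so the maximum possible is C(5,2) = 10.
Density = 6/10 = 3/5.

3/5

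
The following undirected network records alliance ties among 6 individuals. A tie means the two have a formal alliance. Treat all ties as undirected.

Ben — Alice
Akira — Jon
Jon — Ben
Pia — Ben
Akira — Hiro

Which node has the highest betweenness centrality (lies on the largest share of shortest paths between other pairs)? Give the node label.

Unnormalized betweenness of each node: Akira:4, Alice:0, Ben:7, Hiro:0, Jon:6, Pia:0.
Ben has the largest value, 7, making it the main broker — the node through which the most shortest paths run.

Ben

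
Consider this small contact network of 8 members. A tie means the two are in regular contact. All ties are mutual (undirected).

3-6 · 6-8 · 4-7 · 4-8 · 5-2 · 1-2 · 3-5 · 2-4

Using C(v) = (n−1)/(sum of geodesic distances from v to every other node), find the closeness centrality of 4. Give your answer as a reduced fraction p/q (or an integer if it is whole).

7/12

Distances from 4: 1:2, 2:1, 3:3, 5:2, 6:2, 7:1, 8:1. Sum = 12.
n = 8, so closeness = 7/12.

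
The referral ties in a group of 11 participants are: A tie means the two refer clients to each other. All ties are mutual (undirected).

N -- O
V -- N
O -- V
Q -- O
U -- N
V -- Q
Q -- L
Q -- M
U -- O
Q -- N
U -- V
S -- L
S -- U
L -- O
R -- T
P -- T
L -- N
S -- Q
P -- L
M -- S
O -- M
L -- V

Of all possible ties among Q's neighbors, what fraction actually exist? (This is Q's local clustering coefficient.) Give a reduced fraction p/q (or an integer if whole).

3/5

Q's neighbors: L, M, N, O, S, and V (k = 6).
Possible neighbor pairs: C(6,2) = 15. Edges among them: L–N, L–O, L–S, L–V, M–O, M–S, N–O, N–V, O–V → e = 9.
Clustering(Q) = 9/15 = 3/5.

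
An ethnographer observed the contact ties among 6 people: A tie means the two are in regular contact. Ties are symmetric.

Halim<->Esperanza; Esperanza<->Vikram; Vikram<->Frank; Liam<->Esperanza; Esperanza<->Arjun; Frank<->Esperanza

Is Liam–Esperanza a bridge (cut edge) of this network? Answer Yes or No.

Yes

Without the Liam–Esperanza edge there is no alternate route between Liam and Esperanza, so the network disconnects. It is a bridge.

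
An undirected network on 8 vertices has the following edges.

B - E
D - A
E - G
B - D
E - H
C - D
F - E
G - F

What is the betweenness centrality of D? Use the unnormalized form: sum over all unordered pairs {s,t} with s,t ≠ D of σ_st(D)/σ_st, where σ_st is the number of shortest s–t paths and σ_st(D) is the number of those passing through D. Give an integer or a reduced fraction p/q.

Pairs whose geodesics pass through D — C–B: 1; C–G: 1; C–A: 1; C–E: 1; C–H: 1; C–F: 1; B–A: 1; G–A: 1; A–E: 1; A–H: 1; A–F: 1.
All other pairs contribute 0.
Summing the contributions gives betweenness(D) = 11.

11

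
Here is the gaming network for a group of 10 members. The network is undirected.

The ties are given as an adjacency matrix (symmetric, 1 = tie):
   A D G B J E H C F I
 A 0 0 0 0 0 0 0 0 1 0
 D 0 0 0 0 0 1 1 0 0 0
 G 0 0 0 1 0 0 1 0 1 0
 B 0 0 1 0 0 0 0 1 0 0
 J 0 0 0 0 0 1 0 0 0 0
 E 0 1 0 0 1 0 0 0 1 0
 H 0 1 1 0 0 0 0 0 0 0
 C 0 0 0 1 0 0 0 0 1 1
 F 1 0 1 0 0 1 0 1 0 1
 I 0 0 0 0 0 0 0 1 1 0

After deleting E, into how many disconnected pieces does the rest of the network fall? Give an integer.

2

Without E, the remaining ties split the others into: {A, B, C, D, F, G, H, I}; {J}.
That's 2 separate components.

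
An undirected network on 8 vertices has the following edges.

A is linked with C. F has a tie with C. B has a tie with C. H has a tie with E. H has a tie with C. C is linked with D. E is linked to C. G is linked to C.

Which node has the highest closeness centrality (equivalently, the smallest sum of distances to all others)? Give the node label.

Farness (sum of distances to all others) for each node — A:13, B:13, C:7, D:13, E:12, F:13, G:13, H:12.
The smallest farness is 7, for C, so C has the highest closeness.

C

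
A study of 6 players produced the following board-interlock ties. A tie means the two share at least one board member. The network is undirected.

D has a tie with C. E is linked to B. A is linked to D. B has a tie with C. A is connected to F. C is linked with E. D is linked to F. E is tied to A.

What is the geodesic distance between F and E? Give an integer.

2

One shortest route is F – A – E, which uses 2 edges, and F and E are not directly tied, so nothing shorter exists. So d(F,E) = 2.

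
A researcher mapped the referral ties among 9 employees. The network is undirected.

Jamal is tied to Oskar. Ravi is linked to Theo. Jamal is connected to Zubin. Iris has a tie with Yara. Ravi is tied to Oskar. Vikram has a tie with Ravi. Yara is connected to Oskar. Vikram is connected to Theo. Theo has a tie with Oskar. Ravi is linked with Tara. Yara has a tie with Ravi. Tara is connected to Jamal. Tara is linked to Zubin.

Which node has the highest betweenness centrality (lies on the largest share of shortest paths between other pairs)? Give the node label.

Ravi

Unnormalized betweenness of each node: Iris:0, Jamal:3, Oskar:20/3, Ravi:67/6, Tara:13/3, Theo:5/6, Vikram:0, Yara:7, Zubin:0.
Ravi has the largest value, 67/6, making it the main broker — the node through which the most shortest paths run.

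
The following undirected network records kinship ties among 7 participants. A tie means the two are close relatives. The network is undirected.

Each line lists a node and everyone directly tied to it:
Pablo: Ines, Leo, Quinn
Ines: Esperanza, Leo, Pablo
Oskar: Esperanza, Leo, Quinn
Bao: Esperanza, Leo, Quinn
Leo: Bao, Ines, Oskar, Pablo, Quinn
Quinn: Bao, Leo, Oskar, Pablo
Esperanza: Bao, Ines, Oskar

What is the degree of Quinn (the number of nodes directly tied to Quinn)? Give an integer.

Quinn is directly tied to Bao, Leo, Oskar, and Pablo. That is 4 neighbors, so the degree of Quinn is 4.

4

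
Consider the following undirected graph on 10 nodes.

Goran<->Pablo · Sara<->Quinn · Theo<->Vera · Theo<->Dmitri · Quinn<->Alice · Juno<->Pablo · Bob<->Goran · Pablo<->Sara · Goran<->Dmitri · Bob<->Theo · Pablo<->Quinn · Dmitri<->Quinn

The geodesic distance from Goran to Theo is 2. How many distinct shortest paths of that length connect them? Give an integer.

The shortest distance is 2. The length-2 paths are: Goran–Bob–Theo; Goran–Dmitri–Theo.
That gives 2 distinct shortest paths.

2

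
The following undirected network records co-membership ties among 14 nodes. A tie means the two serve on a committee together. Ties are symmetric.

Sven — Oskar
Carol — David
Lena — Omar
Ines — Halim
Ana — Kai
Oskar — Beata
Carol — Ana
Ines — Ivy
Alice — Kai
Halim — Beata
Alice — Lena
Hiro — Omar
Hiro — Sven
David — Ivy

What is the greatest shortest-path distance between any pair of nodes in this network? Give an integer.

7

Eccentricity of each node (its greatest distance to any other): Alice:7, Ana:7, Beata:7, Carol:7, David:7, Halim:7, Hiro:7, Ines:7, Ivy:7, Kai:7, Lena:7, Omar:7, Oskar:7, Sven:7.
The maximum eccentricity is 7, realized for instance by the pair Halim–Alice via Halim – Beata – Oskar – Sven – Hiro – Omar – Lena – Alice. So the diameter is 7.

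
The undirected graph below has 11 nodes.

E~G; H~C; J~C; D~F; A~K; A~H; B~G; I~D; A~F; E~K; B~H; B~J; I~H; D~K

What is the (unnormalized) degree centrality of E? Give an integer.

E is directly tied to G and K. That is 2 neighbors, so the degree of E is 2.

2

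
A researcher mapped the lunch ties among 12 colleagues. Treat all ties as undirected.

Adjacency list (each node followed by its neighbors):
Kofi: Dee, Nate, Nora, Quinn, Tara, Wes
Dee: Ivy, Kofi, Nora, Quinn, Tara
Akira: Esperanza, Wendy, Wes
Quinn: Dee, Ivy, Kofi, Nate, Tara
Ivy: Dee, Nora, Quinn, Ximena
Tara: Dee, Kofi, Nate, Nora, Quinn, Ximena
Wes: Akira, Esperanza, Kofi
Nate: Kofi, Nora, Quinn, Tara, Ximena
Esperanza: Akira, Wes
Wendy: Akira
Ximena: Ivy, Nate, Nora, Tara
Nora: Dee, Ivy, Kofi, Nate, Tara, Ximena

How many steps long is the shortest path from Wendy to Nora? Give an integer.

One shortest route is Wendy – Akira – Wes – Kofi – Nora, which uses 4 edges, and at distance 3 from Wendy we only reach {Kofi}, which does not include Nora. So d(Wendy,Nora) = 4.

4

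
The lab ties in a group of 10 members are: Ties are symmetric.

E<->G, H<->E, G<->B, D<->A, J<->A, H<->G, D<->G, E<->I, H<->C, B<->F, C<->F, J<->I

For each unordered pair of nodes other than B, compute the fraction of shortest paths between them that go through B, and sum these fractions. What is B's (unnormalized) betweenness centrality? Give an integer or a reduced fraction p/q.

Pairs whose geodesics pass through B — D–F: 1; A–F: 1; J–F: 2/3; I–F: 1/2; E–F: 1/2; F–G: 1.
All other pairs contribute 0.
Summing the contributions gives betweenness(B) = 14/3.

14/3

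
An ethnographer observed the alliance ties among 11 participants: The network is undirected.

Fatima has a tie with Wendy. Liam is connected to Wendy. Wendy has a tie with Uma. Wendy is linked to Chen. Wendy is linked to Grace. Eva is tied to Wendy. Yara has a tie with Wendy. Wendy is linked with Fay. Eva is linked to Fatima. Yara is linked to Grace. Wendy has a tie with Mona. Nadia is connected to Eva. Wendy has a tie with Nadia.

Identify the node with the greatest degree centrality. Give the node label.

Wendy

Degrees — Chen:1, Eva:3, Fatima:2, Fay:1, Grace:2, Liam:1, Mona:1, Nadia:2, Uma:1, Wendy:10, Yara:2.
The maximum is 10, attained only by Wendy.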